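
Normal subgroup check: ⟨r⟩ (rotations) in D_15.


H = ⟨r⟩ (rotations) in D_15
The rotation subgroup ⟨r⟩ has index 2 in D_15, so it is normal

Yes, normal subgroup


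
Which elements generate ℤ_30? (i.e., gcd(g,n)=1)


g generates ℤ_n iff gcd(g,n) = 1
Prime factors of 30: 2, 3, 5
Generators are g ∈ {1,...,29} not divisible by any of these primes.
Generators: {1, 7, 11, 13, 17, 19, 23, 29}
Number of generators = φ(30) = 8

Generators of ℤ_30 = {1, 7, 11, 13, 17, 19, 23, 29}


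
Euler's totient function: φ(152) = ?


Factor n: 152 = 2^3 × 19
φ(n) = n · ∏(1 - 1/p) over distinct primes p | n
φ(152) = 152 · (1 - 1/2) · (1 - 1/19) = 72

φ(152) = 72


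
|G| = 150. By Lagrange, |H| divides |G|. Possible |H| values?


Lagrange's theorem: |H| divides |G|
|G| = 150
Divisors of 150: 1, 2, 3, 5, 6, 10, 15, 25, 30, 50, 75, 150

Possible subgroup orders: {1, 2, 3, 5, 6, 10, 15, 25, 30, 50, 75, 150}


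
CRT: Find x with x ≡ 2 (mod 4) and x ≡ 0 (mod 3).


m₁ = 4, m₂ = 3, gcd = 1, so CRT applies. M = m₁·m₂ = 12
Let M₁ = M/m₁ = 3, M₂ = M/m₂ = 4
Find y₁ ≡ M₁⁻¹ (mod m₁): 3⁻¹ ≡ 3 (mod 4)
Find y₂ ≡ M₂⁻¹ (mod m₂): 4⁻¹ ≡ 1 (mod 3)
x = a₁·M₁·y₁ + a₂·M₂·y₂ = 2·3·3 + 0·4·1 = 18
Reduce mod 12: x ≡ 6
Check: 6 mod 4 = 2 ✓, 6 mod 3 = 0 ✓

x ≡ 6 (mod 12)


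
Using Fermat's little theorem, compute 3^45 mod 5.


Fermat's little theorem: if p is prime and gcd(a,p)=1, then a^(p-1) ≡ 1 (mod p)
p = 5 is prime, gcd(3,5) = 1
Reduce exponent: 45 mod 4 = 1
So 3^45 ≡ 3^1 (mod 5)
3^1 mod 5 = 3

3^45 ≡ 3 (mod 5)


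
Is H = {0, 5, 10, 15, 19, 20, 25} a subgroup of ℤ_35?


Subgroup test for H = {0, 5, 10, 15, 19, 20, 25} in (ℤ_35, +):
(1) 0 ∈ H? Yes
(2) Closure: for all a,b ∈ H, (a+b) mod 35 ∈ H? No  [counterexample: 5 + 19 = 24 ∉ H]
(3) Inverses: for all a ∈ H, -a mod 35 ∈ H? No

No, H is not a subgroup of ℤ_35


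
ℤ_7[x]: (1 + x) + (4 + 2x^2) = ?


Add coefficients mod 7:
x^0: 1 + 4 = 5 (mod 7)
x^1: 1 + 0 = 1 (mod 7)
x^2: 0 + 2 = 2 (mod 7)
Result: 5 + x + 2x^2

f + g = 5 + x + 2x^2


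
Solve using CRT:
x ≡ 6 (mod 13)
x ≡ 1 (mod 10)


m₁ = 13, m₂ = 10, gcd = 1, so CRT applies. M = m₁·m₂ = 130
Let M₁ = M/m₁ = 10, M₂ = M/m₂ = 13
Find y₁ ≡ M₁⁻¹ (mod m₁): 10⁻¹ ≡ 4 (mod 13)
Find y₂ ≡ M₂⁻¹ (mod m₂): 13⁻¹ ≡ 7 (mod 10)
x = a₁·M₁·y₁ + a₂·M₂·y₂ = 6·10·4 + 1·13·7 = 331
Reduce mod 130: x ≡ 71
Check: 71 mod 13 = 6 ✓, 71 mod 10 = 1 ✓

x ≡ 71 (mod 130)


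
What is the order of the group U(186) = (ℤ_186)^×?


U(n) is the group of units mod n; |U(n)| = φ(n)
|U(186)| = φ(186) = 60

|U(186) = (ℤ_186)^×| = 60


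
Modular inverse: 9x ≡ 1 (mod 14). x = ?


Use the extended Euclidean algorithm to write 1 = 9·s + 14·t; then s mod 14 is the inverse.
Euclidean algorithm:
  9 = 0·14 + 9
  14 = 1·9 + 5
  9 = 1·5 + 4
  5 = 1·4 + 1
  4 = 4·1 + 0
gcd(9,14) = 1
Back-substitution gives: 9·(-3) + 14·(2) = 1
So 9⁻¹ ≡ -3 ≡ 11 (mod 14)
Check: 9 × 11 = 99 ≡ 1 (mod 14) ✓

9⁻¹ ≡ 11 (mod 14)


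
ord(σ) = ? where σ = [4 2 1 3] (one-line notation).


Cycle decomposition: (1 4 3)
Cycle lengths: 3
Order = lcm(3) = 3

ord(σ) = 3


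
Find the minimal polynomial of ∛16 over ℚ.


∛16 satisfies x³ - 16 = 0, irreducible over ℚ (no rational root; 16 is not a perfect cube)

Minimal polynomial: x³ - 16


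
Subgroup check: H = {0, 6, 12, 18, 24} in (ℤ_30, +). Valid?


Subgroup test for H = {0, 6, 12, 18, 24} in (ℤ_30, +):
(1) 0 ∈ H? Yes
(2) Closure: for all a,b ∈ H, (a+b) mod 30 ∈ H? Yes
(3) Inverses: for all a ∈ H, -a mod 30 ∈ H? Yes

Yes, H is a subgroup of ℤ_30


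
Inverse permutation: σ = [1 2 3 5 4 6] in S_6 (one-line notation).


To find σ⁻¹, swap domain and range:
σ(1) = 1 → σ⁻¹(1) = 1
σ(2) = 2 → σ⁻¹(2) = 2
σ(3) = 3 → σ⁻¹(3) = 3
σ(4) = 5 → σ⁻¹(5) = 4
σ(5) = 4 → σ⁻¹(4) = 5
σ(6) = 6 → σ⁻¹(6) = 6

σ⁻¹ = [1 2 3 5 4 6]


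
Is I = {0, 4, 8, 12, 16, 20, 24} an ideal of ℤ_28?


Check ideal conditions for I = {0, 4, 8, 12, 16, 20, 24} in ℤ_28:
(1) I is an additive subgroup? Yes
(2) For r ∈ ℤ_28 and a ∈ I: r·a ∈ I? Yes

Yes, I is an ideal of ℤ_28


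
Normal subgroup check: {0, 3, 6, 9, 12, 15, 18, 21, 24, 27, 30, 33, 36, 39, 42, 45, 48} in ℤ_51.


H = {0, 3, 6, 9, 12, 15, 18, 21, 24, 27, 30, 33, 36, 39, 42, 45, 48} in ℤ_51
ℤ_51 is abelian; every subgroup of an abelian group is normal

Yes, normal subgroup


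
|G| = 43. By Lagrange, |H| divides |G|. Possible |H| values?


Lagrange's theorem: |H| divides |G|
|G| = 43
Divisors of 43: 1, 43

Possible subgroup orders: {1, 43}


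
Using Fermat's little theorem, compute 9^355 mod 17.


Fermat's little theorem: if p is prime and gcd(a,p)=1, then a^(p-1) ≡ 1 (mod p)
p = 17 is prime, gcd(9,17) = 1
Reduce exponent: 355 mod 16 = 3
So 9^355 ≡ 9^3 (mod 17)
9^3 mod 17 = 15

9^355 ≡ 15 (mod 17)


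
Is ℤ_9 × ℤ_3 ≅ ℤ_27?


Comparing ℤ_9 × ℤ_3 and ℤ_27:
gcd(9,3) = 3 ≠ 1. Max element order in ℤ_9×ℤ_3 is lcm(9,3) = 9 < 27, so it has no element of order 27

No, ℤ_9 × ℤ_3 ≇ ℤ_27


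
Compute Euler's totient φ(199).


Factor n: 199 = 199
φ(n) = n · ∏(1 - 1/p) over distinct primes p | n
φ(199) = 199 · (1 - 1/199) = 198

φ(199) = 198


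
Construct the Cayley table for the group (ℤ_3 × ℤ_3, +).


Elements: {(0,0), (0,1), (0,2), (1,0), (1,1), (1,2), (2,0), (2,1), (2,2)}
Operation: componentwise addition mod (3, 3)
Entry (a, b) = ((a₁+b₁) mod 3, (a₂+b₂) mod 3)

Cayley table:
      | (0,0) | (0,1) | (0,2) | (1,0) | (1,1) | (1,2) | (2,0) | (2,1) | (2,2)
(0,0) | (0,0) | (0,1) | (0,2) | (1,0) | (1,1) | (1,2) | (2,0) | (2,1) | (2,2)
(0,1) | (0,1) | (0,2) | (0,0) | (1,1) | (1,2) | (1,0) | (2,1) | (2,2) | (2,0)
(0,2) | (0,2) | (0,0) | (0,1) | (1,2) | (1,0) | (1,1) | (2,2) | (2,0) | (2,1)
(1,0) | (1,0) | (1,1) | (1,2) | (2,0) | (2,1) | (2,2) | (0,0) | (0,1) | (0,2)
(1,1) | (1,1) | (1,2) | (1,0) | (2,1) | (2,2) | (2,0) | (0,1) | (0,2) | (0,0)
(1,2) | (1,2) | (1,0) | (1,1) | (2,2) | (2,0) | (2,1) | (0,2) | (0,0) | (0,1)
(2,0) | (2,0) | (2,1) | (2,2) | (0,0) | (0,1) | (0,2) | (1,0) | (1,1) | (1,2)
(2,1) | (2,1) | (2,2) | (2,0) | (0,1) | (0,2) | (0,0) | (1,1) | (1,2) | (1,0)
(2,2) | (2,2) | (2,0) | (2,1) | (0,2) | (0,0) | (0,1) | (1,2) | (1,0) | (1,1)


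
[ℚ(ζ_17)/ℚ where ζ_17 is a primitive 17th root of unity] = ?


[ℚ(ζ_n):ℚ] = deg Φ_n(x) = φ(n). Here φ(17) = 16

[ℚ(ζ_17)/ℚ where ζ_17 is a primitive 17th root of unity] = 16


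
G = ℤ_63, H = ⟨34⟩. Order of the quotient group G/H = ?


|⟨34⟩| = n / gcd(34, 63) = 63 / 1 = 63
H is normal (ℤ_63 is abelian).
|G/H| = |G| / |H| = 63 / 63 = 1

|G/H| = 1


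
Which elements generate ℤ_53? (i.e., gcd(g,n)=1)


g generates ℤ_n iff gcd(g,n) = 1
Prime factors of 53: 53
Generators are g ∈ {1,...,52} not divisible by any of these primes.
Generators: {1, 2, 3, 4, 5, 6, 7, 8, 9, 10, 11, 12, 13, 14, 15, 16, 17, 18, 19, 20, 21, 22, 23, 24, 25, 26, 27, 28, 29, 30, 31, 32, 33, 34, 35, 36, 37, 38, 39, 40, 41, 42, 43, 44, 45, 46, 47, 48, 49, 50, 51, 52}
Number of generators = φ(53) = 52

Generators of ℤ_53 = {1, 2, 3, 4, 5, 6, 7, 8, 9, 10, 11, 12, 13, 14, 15, 16, 17, 18, 19, 20, 21, 22, 23, 24, 25, 26, 27, 28, 29, 30, 31, 32, 33, 34, 35, 36, 37, 38, 39, 40, 41, 42, 43, 44, 45, 46, 47, 48, 49, 50, 51, 52}


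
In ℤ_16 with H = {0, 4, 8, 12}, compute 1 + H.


1 + H = {1 + h (mod 16) : h ∈ H}
1+0=1, 1+4=5, 1+8=9, 1+12=13

1 + H = {1, 5, 9, 13}


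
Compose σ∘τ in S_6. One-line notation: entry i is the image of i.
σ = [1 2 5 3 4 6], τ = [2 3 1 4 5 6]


σ∘τ: apply τ first, then σ
1 →τ 2 →σ 2
2 →τ 3 →σ 5
3 →τ 1 →σ 1
4 →τ 4 →σ 3
5 →τ 5 →σ 4
6 →τ 6 →σ 6

σ∘τ = [2 5 1 3 4 6]


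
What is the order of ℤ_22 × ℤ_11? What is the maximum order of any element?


|ℤ_22 × ℤ_11| = 22 × 11 = 242
Max element order = lcm(22,11) = 22
Cyclic? No (gcd=11)

|ℤ_22×ℤ_11| = 242, max element order = 22


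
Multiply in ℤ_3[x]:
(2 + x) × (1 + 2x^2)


Expand and collect like terms; reduce coefficients mod 3:
x^0: 2·1 = 2 ≡ 2 (mod 3)
x^1: 2·0 + 1·1 = 1 ≡ 1 (mod 3)
x^2: 2·2 + 1·0 = 4 ≡ 1 (mod 3)
x^3: 1·2 = 2 ≡ 2 (mod 3)
Result: 2 + x + x^2 + 2x^3

f · g = 2 + x + x^2 + 2x^3


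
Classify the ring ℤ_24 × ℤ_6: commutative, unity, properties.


Direct product ring; commutative with unity (1,1); but (1,0)·(0,1) = (0,0) gives zero divisors, so not an integral domain
Commutative: Yes
Integral domain: No
Has unity: Yes

ℤ_24 × ℤ_6: Commutative=Yes, Unity=Yes


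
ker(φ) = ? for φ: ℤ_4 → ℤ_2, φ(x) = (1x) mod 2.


Kernel = preimage of identity
ker(φ) = {x ∈ ℤ_4 : 1x ≡ 0 (mod 2)}. Since 2 | 4, φ is well-defined. The kernel is the cyclic subgroup ⟨2⟩ of ℤ_4 (order 2), i.e. {0, 2}

ker(φ) = {0, 2}


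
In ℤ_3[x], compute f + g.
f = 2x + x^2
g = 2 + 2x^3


Add coefficients mod 3:
x^0: 0 + 2 = 2 (mod 3)
x^1: 2 + 0 = 2 (mod 3)
x^2: 1 + 0 = 1 (mod 3)
x^3: 0 + 2 = 2 (mod 3)
Result: 2 + 2x + x^2 + 2x^3

f + g = 2 + 2x + x^2 + 2x^3


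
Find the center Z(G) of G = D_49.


Z(G) = {g ∈ G | gx = xg for all x ∈ G}
For odd n, Z(D_n) = {e}: no nontrivial rotation commutes with all reflections

Z(D_49) = {e}


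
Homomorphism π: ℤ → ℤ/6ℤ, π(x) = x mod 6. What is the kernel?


Kernel = preimage of identity
ker(π) = multiples of 6 = 6ℤ

ker(π) = 6ℤ


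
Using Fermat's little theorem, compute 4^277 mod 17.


Fermat's little theorem: if p is prime and gcd(a,p)=1, then a^(p-1) ≡ 1 (mod p)
p = 17 is prime, gcd(4,17) = 1
Reduce exponent: 277 mod 16 = 5
So 4^277 ≡ 4^5 (mod 17)
4^5 mod 17 = 4

4^277 ≡ 4 (mod 17)


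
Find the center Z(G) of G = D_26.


Z(G) = {g ∈ G | gx = xg for all x ∈ G}
For even n, Z(D_n) = {e, r^(n/2)}: the 180° rotation r^13 commutes with every reflection and rotation

Z(D_26) = {e, r^13}


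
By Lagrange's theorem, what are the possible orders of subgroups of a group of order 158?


Lagrange's theorem: |H| divides |G|
|G| = 158
Divisors of 158: 1, 2, 79, 158

Possible subgroup orders: {1, 2, 79, 158}


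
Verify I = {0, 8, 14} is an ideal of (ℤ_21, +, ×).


Check ideal conditions for I = {0, 8, 14} in ℤ_21:
(1) I is an additive subgroup? No
(2) For r ∈ ℤ_21 and a ∈ I: r·a ∈ I? No  [counterexample: r=2, a=8, r·a mod 21 = 16 ∉ I]

No, I is not an ideal of ℤ_21


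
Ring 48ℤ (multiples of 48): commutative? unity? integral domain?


48ℤ is a commutative ring under +,× but has no multiplicative identity (1 ∉ 48ℤ); it has no zero divisors, but without unity it is not an integral domain
Commutative: Yes
Integral domain: No
Has unity: No

48ℤ (multiples of 48): Commutative=Yes, Unity=No


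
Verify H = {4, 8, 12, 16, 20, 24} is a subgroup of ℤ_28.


Subgroup test for H = {4, 8, 12, 16, 20, 24} in (ℤ_28, +):
(1) 0 ∈ H? No
(2) Closure: for all a,b ∈ H, (a+b) mod 28 ∈ H? No  [counterexample: 4 + 24 = 0 ∉ H]
(3) Inverses: for all a ∈ H, -a mod 28 ∈ H? Yes

No, H is not a subgroup of ℤ_28


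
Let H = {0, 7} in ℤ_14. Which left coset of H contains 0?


0 + H = {0 + h (mod 14) : h ∈ H}
0+0=0, 0+7=7

0 + H = {0, 7}


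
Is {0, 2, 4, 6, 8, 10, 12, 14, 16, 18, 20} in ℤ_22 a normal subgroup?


H = {0, 2, 4, 6, 8, 10, 12, 14, 16, 18, 20} in ℤ_22
ℤ_22 is abelian; every subgroup of an abelian group is normal

Yes, normal subgroup


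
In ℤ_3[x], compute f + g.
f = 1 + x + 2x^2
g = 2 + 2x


Add coefficients mod 3:
x^0: 1 + 2 = 0 (mod 3)
x^1: 1 + 2 = 0 (mod 3)
x^2: 2 + 0 = 2 (mod 3)
Result: 2x^2

f + g = 2x^2


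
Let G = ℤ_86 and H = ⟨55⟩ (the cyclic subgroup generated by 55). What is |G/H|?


|⟨55⟩| = n / gcd(55, 86) = 86 / 1 = 86
H is normal (ℤ_86 is abelian).
|G/H| = |G| / |H| = 86 / 86 = 1

|G/H| = 1


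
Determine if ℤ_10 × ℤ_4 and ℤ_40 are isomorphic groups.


Comparing ℤ_10 × ℤ_4 and ℤ_40:
gcd(10,4) = 2 ≠ 1. Max element order in ℤ_10×ℤ_4 is lcm(10,4) = 20 < 40, so it has no element of order 40

No, ℤ_10 × ℤ_4 ≇ ℤ_40


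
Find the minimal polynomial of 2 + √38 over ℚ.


Let α = 2 + √38. Then α - 2 = √38, so (α - 2)² = 38, giving α² - 4α - 34 = 0. Degree 2 and α ∉ ℚ, so this is the minimal polynomial.

Minimal polynomial: x² - 4x - 34


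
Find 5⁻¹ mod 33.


Use the extended Euclidean algorithm to write 1 = 5·s + 33·t; then s mod 33 is the inverse.
Euclidean algorithm:
  5 = 0·33 + 5
  33 = 6·5 + 3
  5 = 1·3 + 2
  3 = 1·2 + 1
  2 = 2·1 + 0
gcd(5,33) = 1
Back-substitution gives: 5·(-13) + 33·(2) = 1
So 5⁻¹ ≡ -13 ≡ 20 (mod 33)
Check: 5 × 20 = 100 ≡ 1 (mod 33) ✓

5⁻¹ ≡ 20 (mod 33)


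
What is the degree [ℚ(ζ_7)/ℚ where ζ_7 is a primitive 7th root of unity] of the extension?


[ℚ(ζ_n):ℚ] = deg Φ_n(x) = φ(n). Here φ(7) = 6

[ℚ(ζ_7)/ℚ where ζ_7 is a primitive 7th root of unity] = 6


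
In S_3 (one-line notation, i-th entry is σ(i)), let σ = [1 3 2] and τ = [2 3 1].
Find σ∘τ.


σ∘τ: apply τ first, then σ
1 →τ 2 →σ 3
2 →τ 3 →σ 2
3 →τ 1 →σ 1

σ∘τ = [3 2 1]


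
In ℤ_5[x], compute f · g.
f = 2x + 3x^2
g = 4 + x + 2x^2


Expand and collect like terms; reduce coefficients mod 5:
x^0: 0·4 = 0 ≡ 0 (mod 5)
x^1: 0·1 + 2·4 = 8 ≡ 3 (mod 5)
x^2: 0·2 + 2·1 + 3·4 = 14 ≡ 4 (mod 5)
x^3: 2·2 + 3·1 = 7 ≡ 2 (mod 5)
x^4: 3·2 = 6 ≡ 1 (mod 5)
Result: 3x + 4x^2 + 2x^3 + x^4

f · g = 3x + 4x^2 + 2x^3 + x^4


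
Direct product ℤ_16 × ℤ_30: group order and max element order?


|ℤ_16 × ℤ_30| = 16 × 30 = 480
Max element order = lcm(16,30) = 240
Cyclic? No (gcd=2)

|ℤ_16×ℤ_30| = 480, max element order = 240


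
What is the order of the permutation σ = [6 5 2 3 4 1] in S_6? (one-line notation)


Cycle decomposition: (1 6) (2 5 4 3)
Cycle lengths: 2, 4
Order = lcm(2, 4) = 4

ord(σ) = 4


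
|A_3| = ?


|A_n| = n!/2 (even permutations)
|A_3| = 3!/2 = 6/2 = 3

|A_3| = 3


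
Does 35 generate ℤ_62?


g generates ℤ_n iff gcd(g, n) = 1
gcd(35, 62) = 1
Since gcd = 1, 35 is a generator.

Yes, 35 generates ℤ_62


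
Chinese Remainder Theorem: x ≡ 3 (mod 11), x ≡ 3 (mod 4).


m₁ = 11, m₂ = 4, gcd = 1, so CRT applies. M = m₁·m₂ = 44
Let M₁ = M/m₁ = 4, M₂ = M/m₂ = 11
Find y₁ ≡ M₁⁻¹ (mod m₁): 4⁻¹ ≡ 3 (mod 11)
Find y₂ ≡ M₂⁻¹ (mod m₂): 11⁻¹ ≡ 3 (mod 4)
x = a₁·M₁·y₁ + a₂·M₂·y₂ = 3·4·3 + 3·11·3 = 135
Reduce mod 44: x ≡ 3
Check: 3 mod 11 = 3 ✓, 3 mod 4 = 3 ✓

x ≡ 3 (mod 44)


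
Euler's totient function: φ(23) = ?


φ(n) = count of k ∈ {1,...,n} with gcd(k,n)=1
Coprimes to 23: {1, 2, 3, 4, 5, 6, 7, 8, 9, 10, 11, 12, 13, 14, 15, 16, 17, 18, 19, 20, 21, 22}
Count: 22

φ(23) = 22


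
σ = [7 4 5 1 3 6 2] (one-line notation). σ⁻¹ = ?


To find σ⁻¹, swap domain and range:
σ(1) = 7 → σ⁻¹(7) = 1
σ(2) = 4 → σ⁻¹(4) = 2
σ(3) = 5 → σ⁻¹(5) = 3
σ(4) = 1 → σ⁻¹(1) = 4
σ(5) = 3 → σ⁻¹(3) = 5
σ(6) = 6 → σ⁻¹(6) = 6
σ(7) = 2 → σ⁻¹(2) = 7

σ⁻¹ = [4 7 5 2 3 6 1]


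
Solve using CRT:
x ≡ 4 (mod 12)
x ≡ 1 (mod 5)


m₁ = 12, m₂ = 5, gcd = 1, so CRT applies. M = m₁·m₂ = 60
Let M₁ = M/m₁ = 5, M₂ = M/m₂ = 12
Find y₁ ≡ M₁⁻¹ (mod m₁): 5⁻¹ ≡ 5 (mod 12)
Find y₂ ≡ M₂⁻¹ (mod m₂): 12⁻¹ ≡ 3 (mod 5)
x = a₁·M₁·y₁ + a₂·M₂·y₂ = 4·5·5 + 1·12·3 = 136
Reduce mod 60: x ≡ 16
Check: 16 mod 12 = 4 ✓, 16 mod 5 = 1 ✓

x ≡ 16 (mod 60)


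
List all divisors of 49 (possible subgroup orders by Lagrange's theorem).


Lagrange's theorem: |H| divides |G|
|G| = 49
Divisors of 49: 1, 7, 49

Possible subgroup orders: {1, 7, 49}


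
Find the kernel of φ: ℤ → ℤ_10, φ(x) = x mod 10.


Kernel = preimage of identity
ker(φ) = {x ∈ ℤ : x ≡ 0 (mod 10)} = 10ℤ = {0, ±10, ±20, ...}

ker(φ) = 10ℤ


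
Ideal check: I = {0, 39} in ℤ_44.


Check ideal conditions for I = {0, 39} in ℤ_44:
(1) I is an additive subgroup? No
(2) For r ∈ ℤ_44 and a ∈ I: r·a ∈ I? No  [counterexample: r=2, a=39, r·a mod 44 = 34 ∉ I]

No, I is not an ideal of ℤ_44


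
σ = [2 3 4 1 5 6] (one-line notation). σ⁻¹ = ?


To find σ⁻¹, swap domain and range:
σ(1) = 2 → σ⁻¹(2) = 1
σ(2) = 3 → σ⁻¹(3) = 2
σ(3) = 4 → σ⁻¹(4) = 3
σ(4) = 1 → σ⁻¹(1) = 4
σ(5) = 5 → σ⁻¹(5) = 5
σ(6) = 6 → σ⁻¹(6) = 6

σ⁻¹ = [4 1 2 3 5 6]


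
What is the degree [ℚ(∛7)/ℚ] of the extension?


∛7 has minimal polynomial x³ - 7 (irreducible over ℚ since 7 is not a perfect cube)

[ℚ(∛7)/ℚ] = 3


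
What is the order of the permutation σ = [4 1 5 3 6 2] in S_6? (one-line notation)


Cycle decomposition: (1 4 3 5 6 2)
Cycle lengths: 6
Order = lcm(6) = 6

ord(σ) = 6


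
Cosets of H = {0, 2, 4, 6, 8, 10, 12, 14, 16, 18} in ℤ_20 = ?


H = {0, 2, 4, 6, 8, 10, 12, 14, 16, 18}, |H| = 10
Number of cosets = |G|/|H| = 20/10 = 2
0 + H = {0, 2, 4, 6, 8, 10, 12, 14, 16, 18}
1 + H = {1, 3, 5, 7, 9, 11, 13, 15, 17, 19}

Cosets: 0+H={0,2,4,6,8,10,12,14,16,18}; 1+H={1,3,5,7,9,11,13,15,17,19}


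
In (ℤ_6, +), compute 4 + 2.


Operation: addition mod 6
4 + 2 = (a + b) mod 6 with a = 4, b = 2

4 + 2 = 0


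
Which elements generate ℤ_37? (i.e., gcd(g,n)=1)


g generates ℤ_n iff gcd(g,n) = 1
Prime factors of 37: 37
Generators are g ∈ {1,...,36} not divisible by any of these primes.
Generators: {1, 2, 3, 4, 5, 6, 7, 8, 9, 10, 11, 12, 13, 14, 15, 16, 17, 18, 19, 20, 21, 22, 23, 24, 25, 26, 27, 28, 29, 30, 31, 32, 33, 34, 35, 36}
Number of generators = φ(37) = 36

Generators of ℤ_37 = {1, 2, 3, 4, 5, 6, 7, 8, 9, 10, 11, 12, 13, 14, 15, 16, 17, 18, 19, 20, 21, 22, 23, 24, 25, 26, 27, 28, 29, 30, 31, 32, 33, 34, 35, 36}


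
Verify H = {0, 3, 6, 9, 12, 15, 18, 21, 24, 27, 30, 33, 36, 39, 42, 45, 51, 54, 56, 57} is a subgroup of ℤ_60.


Subgroup test for H = {0, 3, 6, 9, 12, 15, 18, 21, 24, 27, 30, 33, 36, 39, 42, 45, 51, 54, 56, 57} in (ℤ_60, +):
(1) 0 ∈ H? Yes
(2) Closure: for all a,b ∈ H, (a+b) mod 60 ∈ H? No  [counterexample: 3 + 45 = 48 ∉ H]
(3) Inverses: for all a ∈ H, -a mod 60 ∈ H? No

No, H is not a subgroup of ℤ_60


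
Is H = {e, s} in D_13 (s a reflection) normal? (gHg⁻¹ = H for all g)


H = {e, s} in D_13 (s a reflection)
r·s·r⁻¹ = sr⁻² ≠ s for n ≥ 3, so {e, s} is not closed under conjugation

No, not a normal subgroup


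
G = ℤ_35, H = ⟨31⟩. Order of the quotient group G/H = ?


|⟨31⟩| = n / gcd(31, 35) = 35 / 1 = 35
H is normal (ℤ_35 is abelian).
|G/H| = |G| / |H| = 35 / 35 = 1

|G/H| = 1


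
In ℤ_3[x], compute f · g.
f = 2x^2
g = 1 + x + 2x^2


Expand and collect like terms; reduce coefficients mod 3:
x^0: 0·1 = 0 ≡ 0 (mod 3)
x^1: 0·1 + 0·1 = 0 ≡ 0 (mod 3)
x^2: 0·2 + 0·1 + 2·1 = 2 ≡ 2 (mod 3)
x^3: 0·2 + 2·1 = 2 ≡ 2 (mod 3)
x^4: 2·2 = 4 ≡ 1 (mod 3)
Result: 2x^2 + 2x^3 + x^4

f · g = 2x^2 + 2x^3 + x^4


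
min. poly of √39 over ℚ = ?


√39 satisfies x² - 39 = 0, irreducible over ℚ since 39 is squarefree

Minimal polynomial: x² - 39


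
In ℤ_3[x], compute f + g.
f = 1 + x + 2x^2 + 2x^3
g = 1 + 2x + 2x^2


Add coefficients mod 3:
x^0: 1 + 1 = 2 (mod 3)
x^1: 1 + 2 = 0 (mod 3)
x^2: 2 + 2 = 1 (mod 3)
x^3: 2 + 0 = 2 (mod 3)
Result: 2 + x^2 + 2x^3

f + g = 2 + x^2 + 2x^3


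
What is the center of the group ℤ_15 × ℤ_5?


Z(G) = {g ∈ G | gx = xg for all x ∈ G}
Direct product of abelian groups is abelian, so Z(G) = G

Z(ℤ_15 × ℤ_5) = ℤ_15 × ℤ_5


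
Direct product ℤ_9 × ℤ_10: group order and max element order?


|ℤ_9 × ℤ_10| = 9 × 10 = 90
Max element order = lcm(9,10) = 90
Cyclic? Yes (gcd=1)

|ℤ_9×ℤ_10| = 90, max element order = 90


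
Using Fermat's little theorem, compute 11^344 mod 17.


Fermat's little theorem: if p is prime and gcd(a,p)=1, then a^(p-1) ≡ 1 (mod p)
p = 17 is prime, gcd(11,17) = 1
Reduce exponent: 344 mod 16 = 8
So 11^344 ≡ 11^8 (mod 17)
11^8 mod 17 = 16

11^344 ≡ 16 (mod 17)


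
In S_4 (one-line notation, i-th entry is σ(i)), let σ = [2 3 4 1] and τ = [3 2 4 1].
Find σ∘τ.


σ∘τ: apply τ first, then σ
1 →τ 3 →σ 4
2 →τ 2 →σ 3
3 →τ 4 →σ 1
4 →τ 1 →σ 2

σ∘τ = [4 3 1 2]


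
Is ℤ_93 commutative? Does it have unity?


ℤ_93 is a commutative ring with unity 1; 93 = 3×31 is composite, so 3·31 ≡ 0 gives zero divisors (not an integral domain)
Commutative: Yes
Integral domain: No
Has unity: Yes

ℤ_93: Commutative=Yes, Unity=Yes


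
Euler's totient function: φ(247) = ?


Factor n: 247 = 13 × 19
φ(n) = n · ∏(1 - 1/p) over distinct primes p | n
φ(247) = 247 · (1 - 1/13) · (1 - 1/19) = 216

φ(247) = 216


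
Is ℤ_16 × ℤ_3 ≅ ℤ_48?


Comparing ℤ_16 × ℤ_3 and ℤ_48:
gcd(16,3) = 1, so ℤ_16 × ℤ_3 ≅ ℤ_48 (CRT)

Yes, ℤ_16 × ℤ_3 ≅ ℤ_48


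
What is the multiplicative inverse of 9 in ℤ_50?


Use the extended Euclidean algorithm to write 1 = 9·s + 50·t; then s mod 50 is the inverse.
Euclidean algorithm:
  9 = 0·50 + 9
  50 = 5·9 + 5
  9 = 1·5 + 4
  5 = 1·4 + 1
  4 = 4·1 + 0
gcd(9,50) = 1
Back-substitution gives: 9·(-11) + 50·(2) = 1
So 9⁻¹ ≡ -11 ≡ 39 (mod 50)
Check: 9 × 39 = 351 ≡ 1 (mod 50) ✓

9⁻¹ ≡ 39 (mod 50)


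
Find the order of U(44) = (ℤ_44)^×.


U(n) is the group of units mod n; |U(n)| = φ(n)
|U(44)| = φ(44) = 20

|U(44) = (ℤ_44)^×| = 20


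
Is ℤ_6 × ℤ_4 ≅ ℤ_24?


Comparing ℤ_6 × ℤ_4 and ℤ_24:
gcd(6,4) = 2 ≠ 1. Max element order in ℤ_6×ℤ_4 is lcm(6,4) = 12 < 24, so it has no element of order 24

No, ℤ_6 × ℤ_4 ≇ ℤ_24


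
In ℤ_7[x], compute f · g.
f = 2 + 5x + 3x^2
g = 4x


Expand and collect like terms; reduce coefficients mod 7:
x^0: 2·0 = 0 ≡ 0 (mod 7)
x^1: 2·4 + 5·0 = 8 ≡ 1 (mod 7)
x^2: 5·4 + 3·0 = 20 ≡ 6 (mod 7)
x^3: 3·4 = 12 ≡ 5 (mod 7)
Result: x + 6x^2 + 5x^3

f · g = x + 6x^2 + 5x^3


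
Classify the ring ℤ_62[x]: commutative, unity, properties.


ℤ_62 has zero divisors (2·31 ≡ 0), and these lift to constant zero divisors in ℤ_62[x]; so not an integral domain
Commutative: Yes
Integral domain: No
Has unity: Yes

ℤ_62[x]: Commutative=Yes, Unity=Yes


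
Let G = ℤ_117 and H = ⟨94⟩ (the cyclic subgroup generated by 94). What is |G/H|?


|⟨94⟩| = n / gcd(94, 117) = 117 / 1 = 117
H is normal (ℤ_117 is abelian).
|G/H| = |G| / |H| = 117 / 117 = 1

|G/H| = 1


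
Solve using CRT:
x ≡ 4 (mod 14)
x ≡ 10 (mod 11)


m₁ = 14, m₂ = 11, gcd = 1, so CRT applies. M = m₁·m₂ = 154
Let M₁ = M/m₁ = 11, M₂ = M/m₂ = 14
Find y₁ ≡ M₁⁻¹ (mod m₁): 11⁻¹ ≡ 9 (mod 14)
Find y₂ ≡ M₂⁻¹ (mod m₂): 14⁻¹ ≡ 4 (mod 11)
x = a₁·M₁·y₁ + a₂·M₂·y₂ = 4·11·9 + 10·14·4 = 956
Reduce mod 154: x ≡ 32
Check: 32 mod 14 = 4 ✓, 32 mod 11 = 10 ✓

x ≡ 32 (mod 154)


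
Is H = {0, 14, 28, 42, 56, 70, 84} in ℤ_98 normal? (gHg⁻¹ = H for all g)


H = {0, 14, 28, 42, 56, 70, 84} in ℤ_98
ℤ_98 is abelian; every subgroup of an abelian group is normal

Yes, normal subgroup


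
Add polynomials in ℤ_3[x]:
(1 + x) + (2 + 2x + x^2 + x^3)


Add coefficients mod 3:
x^0: 1 + 2 = 0 (mod 3)
x^1: 1 + 2 = 0 (mod 3)
x^2: 0 + 1 = 1 (mod 3)
x^3: 0 + 1 = 1 (mod 3)
Result: x^2 + x^3

f + g = x^2 + x^3


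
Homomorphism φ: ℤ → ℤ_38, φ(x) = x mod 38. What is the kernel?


Kernel = preimage of identity
ker(φ) = {x ∈ ℤ : x ≡ 0 (mod 38)} = 38ℤ = {0, ±38, ±76, ...}

ker(φ) = 38ℤ


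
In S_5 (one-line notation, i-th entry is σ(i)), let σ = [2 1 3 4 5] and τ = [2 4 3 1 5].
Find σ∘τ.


σ∘τ: apply τ first, then σ
1 →τ 2 →σ 1
2 →τ 4 →σ 4
3 →τ 3 →σ 3
4 →τ 1 →σ 2
5 →τ 5 →σ 5

σ∘τ = [1 4 3 2 5]


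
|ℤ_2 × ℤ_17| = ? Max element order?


|ℤ_2 × ℤ_17| = 2 × 17 = 34
Max element order = lcm(2,17) = 34
Cyclic? Yes (gcd=1)

|ℤ_2×ℤ_17| = 34, max element order = 34


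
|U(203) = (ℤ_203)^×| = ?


U(n) is the group of units mod n; |U(n)| = φ(n)
|U(203)| = φ(203) = 168

|U(203) = (ℤ_203)^×| = 168


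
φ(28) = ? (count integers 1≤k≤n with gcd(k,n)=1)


φ(n) = count of k ∈ {1,...,n} with gcd(k,n)=1
Coprimes to 28: {1, 3, 5, 9, 11, 13, 15, 17, 19, 23, 25, 27}
Count: 12

φ(28) = 12


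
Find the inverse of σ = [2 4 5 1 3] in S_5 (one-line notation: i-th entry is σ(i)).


To find σ⁻¹, swap domain and range:
σ(1) = 2 → σ⁻¹(2) = 1
σ(2) = 4 → σ⁻¹(4) = 2
σ(3) = 5 → σ⁻¹(5) = 3
σ(4) = 1 → σ⁻¹(1) = 4
σ(5) = 3 → σ⁻¹(3) = 5

σ⁻¹ = [4 1 5 2 3]


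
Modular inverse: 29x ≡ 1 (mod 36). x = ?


Use the extended Euclidean algorithm to write 1 = 29·s + 36·t; then s mod 36 is the inverse.
Euclidean algorithm:
  29 = 0·36 + 29
  36 = 1·29 + 7
  29 = 4·7 + 1
  7 = 7·1 + 0
gcd(29,36) = 1
Back-substitution gives: 29·(5) + 36·(-4) = 1
So 29⁻¹ ≡ 5 ≡ 5 (mod 36)
Check: 29 × 5 = 145 ≡ 1 (mod 36) ✓

29⁻¹ ≡ 5 (mod 36)


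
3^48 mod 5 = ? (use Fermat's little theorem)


Fermat's little theorem: if p is prime and gcd(a,p)=1, then a^(p-1) ≡ 1 (mod p)
p = 5 is prime, gcd(3,5) = 1
Reduce exponent: 48 mod 4 = 0
So 3^48 ≡ 3^0 (mod 5)
3^0 = 1

3^48 ≡ 1 (mod 5)


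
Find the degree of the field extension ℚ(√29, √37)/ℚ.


[ℚ(√29,√37):ℚ] = [ℚ(√29,√37):ℚ(√29)]·[ℚ(√29):ℚ] = 2·2 = 4

[ℚ(√29, √37)/ℚ] = 4


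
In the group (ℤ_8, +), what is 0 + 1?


Operation: addition mod 8
0 + 1 = (a + b) mod 8 with a = 0, b = 1

0 + 1 = 1


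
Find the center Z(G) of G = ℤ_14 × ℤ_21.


Z(G) = {g ∈ G | gx = xg for all x ∈ G}
Direct product of abelian groups is abelian, so Z(G) = G

Z(ℤ_14 × ℤ_21) = ℤ_14 × ℤ_21


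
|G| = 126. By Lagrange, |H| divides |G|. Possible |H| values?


Lagrange's theorem: |H| divides |G|
|G| = 126
Divisors of 126: 1, 2, 3, 6, 7, 9, 14, 18, 21, 42, 63, 126

Possible subgroup orders: {1, 2, 3, 6, 7, 9, 14, 18, 21, 42, 63, 126}


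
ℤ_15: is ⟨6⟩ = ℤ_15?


g generates ℤ_n iff gcd(g, n) = 1
gcd(6, 15) = 3
Since gcd = 3 ≠ 1, ⟨6⟩ has order 5 < 15, so 6 is not a generator.

No, 6 does not generate ℤ_15


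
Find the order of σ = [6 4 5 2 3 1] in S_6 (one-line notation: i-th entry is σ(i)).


Cycle decomposition: (1 6) (2 4) (3 5)
Cycle lengths: 2, 2, 2
Order = lcm(2, 2, 2) = 2

ord(σ) = 2


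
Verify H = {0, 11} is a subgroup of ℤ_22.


Subgroup test for H = {0, 11} in (ℤ_22, +):
(1) 0 ∈ H? Yes
(2) Closure: for all a,b ∈ H, (a+b) mod 22 ∈ H? Yes
(3) Inverses: for all a ∈ H, -a mod 22 ∈ H? Yes

Yes, H is a subgroup of ℤ_22


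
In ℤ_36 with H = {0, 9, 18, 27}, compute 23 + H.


23 + H = {23 + h (mod 36) : h ∈ H}
23+0=23, 23+9=32, 23+18=5, 23+27=14
23 + H = {5, 14, 23, 32} = 5 + H

23 + H = {5, 14, 23, 32}


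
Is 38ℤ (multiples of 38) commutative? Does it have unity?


38ℤ is a commutative ring under +,× but has no multiplicative identity (1 ∉ 38ℤ); it has no zero divisors, but without unity it is not an integral domain
Commutative: Yes
Integral domain: No
Has unity: No

38ℤ (multiples of 38): Commutative=Yes, Unity=No


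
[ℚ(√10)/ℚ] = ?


√10 has minimal polynomial x² - 10 (irreducible over ℚ since 10 is squarefree)

[ℚ(√10)/ℚ] = 2


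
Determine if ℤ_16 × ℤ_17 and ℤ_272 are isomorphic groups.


Comparing ℤ_16 × ℤ_17 and ℤ_272:
gcd(16,17) = 1, so ℤ_16 × ℤ_17 ≅ ℤ_272 (CRT)

Yes, ℤ_16 × ℤ_17 ≅ ℤ_272


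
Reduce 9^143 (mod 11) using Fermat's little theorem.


Fermat's little theorem: if p is prime and gcd(a,p)=1, then a^(p-1) ≡ 1 (mod p)
p = 11 is prime, gcd(9,11) = 1
Reduce exponent: 143 mod 10 = 3
So 9^143 ≡ 9^3 (mod 11)
9^3 mod 11 = 3

9^143 ≡ 3 (mod 11)


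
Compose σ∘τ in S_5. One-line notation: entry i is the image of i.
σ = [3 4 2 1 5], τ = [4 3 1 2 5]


σ∘τ: apply τ first, then σ
1 →τ 4 →σ 1
2 →τ 3 →σ 2
3 →τ 1 →σ 3
4 →τ 2 →σ 4
5 →τ 5 →σ 5

σ∘τ = [1 2 3 4 5]


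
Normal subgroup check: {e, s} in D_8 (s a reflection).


H = {e, s} in D_8 (s a reflection)
r·s·r⁻¹ = sr⁻² ≠ s for n ≥ 3, so {e, s} is not closed under conjugation

No, not a normal subgroup


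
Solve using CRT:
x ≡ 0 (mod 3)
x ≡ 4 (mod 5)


m₁ = 3, m₂ = 5, gcd = 1, so CRT applies. M = m₁·m₂ = 15
Let M₁ = M/m₁ = 5, M₂ = M/m₂ = 3
Find y₁ ≡ M₁⁻¹ (mod m₁): 5⁻¹ ≡ 2 (mod 3)
Find y₂ ≡ M₂⁻¹ (mod m₂): 3⁻¹ ≡ 2 (mod 5)
x = a₁·M₁·y₁ + a₂·M₂·y₂ = 0·5·2 + 4·3·2 = 24
Reduce mod 15: x ≡ 9
Check: 9 mod 3 = 0 ✓, 9 mod 5 = 4 ✓

x ≡ 9 (mod 15)


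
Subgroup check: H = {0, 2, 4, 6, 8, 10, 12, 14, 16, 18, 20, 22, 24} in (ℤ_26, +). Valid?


Subgroup test for H = {0, 2, 4, 6, 8, 10, 12, 14, 16, 18, 20, 22, 24} in (ℤ_26, +):
(1) 0 ∈ H? Yes
(2) Closure: for all a,b ∈ H, (a+b) mod 26 ∈ H? Yes
(3) Inverses: for all a ∈ H, -a mod 26 ∈ H? Yes

Yes, H is a subgroup of ℤ_26


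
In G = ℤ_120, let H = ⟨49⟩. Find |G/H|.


|⟨49⟩| = n / gcd(49, 120) = 120 / 1 = 120
H is normal (ℤ_120 is abelian).
|G/H| = |G| / |H| = 120 / 120 = 1

|G/H| = 1


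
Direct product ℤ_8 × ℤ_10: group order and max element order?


|ℤ_8 × ℤ_10| = 8 × 10 = 80
Max element order = lcm(8,10) = 40
Cyclic? No (gcd=2)

|ℤ_8×ℤ_10| = 80, max element order = 40


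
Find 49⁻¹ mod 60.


Use the extended Euclidean algorithm to write 1 = 49·s + 60·t; then s mod 60 is the inverse.
Euclidean algorithm:
  49 = 0·60 + 49
  60 = 1·49 + 11
  49 = 4·11 + 5
  11 = 2·5 + 1
  5 = 5·1 + 0
gcd(49,60) = 1
Back-substitution gives: 49·(-11) + 60·(9) = 1
So 49⁻¹ ≡ -11 ≡ 49 (mod 60)
Check: 49 × 49 = 2401 ≡ 1 (mod 60) ✓

49⁻¹ ≡ 49 (mod 60)


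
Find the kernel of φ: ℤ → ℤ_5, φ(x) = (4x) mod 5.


Kernel = preimage of identity
ker(φ) = {x ∈ ℤ : 4x ≡ 0 (mod 5)}. gcd(4,5) = 1, so 4x ≡ 0 (mod 5) ⟺ x ≡ 0 (mod 5/1 = 5). Hence ker(φ) = 5ℤ

ker(φ) = 5ℤ


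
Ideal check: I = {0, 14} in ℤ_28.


Check ideal conditions for I = {0, 14} in ℤ_28:
(1) I is an additive subgroup? Yes
(2) For r ∈ ℤ_28 and a ∈ I: r·a ∈ I? Yes

Yes, I is an ideal of ℤ_28


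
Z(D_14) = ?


Z(G) = {g ∈ G | gx = xg for all x ∈ G}
For even n, Z(D_n) = {e, r^(n/2)}: the 180° rotation r^7 commutes with every reflection and rotation

Z(D_14) = {e, r^7}


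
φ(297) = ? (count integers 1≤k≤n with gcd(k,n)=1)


Factor n: 297 = 3^3 × 11
φ(n) = n · ∏(1 - 1/p) over distinct primes p | n
φ(297) = 297 · (1 - 1/3) · (1 - 1/11) = 180

φ(297) = 180


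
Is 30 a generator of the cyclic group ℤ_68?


g generates ℤ_n iff gcd(g, n) = 1
gcd(30, 68) = 2
Since gcd = 2 ≠ 1, ⟨30⟩ has order 34 < 68, so 30 is not a generator.

No, 30 does not generate ℤ_68


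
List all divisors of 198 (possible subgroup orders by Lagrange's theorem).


Lagrange's theorem: |H| divides |G|
|G| = 198
Divisors of 198: 1, 2, 3, 6, 9, 11, 18, 22, 33, 66, 99, 198

Possible subgroup orders: {1, 2, 3, 6, 9, 11, 18, 22, 33, 66, 99, 198}


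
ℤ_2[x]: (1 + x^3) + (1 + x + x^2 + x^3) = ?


Add coefficients mod 2:
x^0: 1 + 1 = 0 (mod 2)
x^1: 0 + 1 = 1 (mod 2)
x^2: 0 + 1 = 1 (mod 2)
x^3: 1 + 1 = 0 (mod 2)
Result: x + x^2

f + g = x + x^2


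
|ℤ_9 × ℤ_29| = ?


|A × B| = |A| · |B|
|ℤ_9 × ℤ_29| = 9 × 29 = 261

|ℤ_9 × ℤ_29| = 261


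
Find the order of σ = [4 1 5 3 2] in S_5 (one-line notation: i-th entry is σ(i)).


Cycle decomposition: (1 4 3 5 2)
Cycle lengths: 5
Order = lcm(5) = 5

ord(σ) = 5


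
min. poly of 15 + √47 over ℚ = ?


Let α = 15 + √47. Then α - 15 = √47, so (α - 15)² = 47, giving α² - 30α + 178 = 0. Degree 2 and α ∉ ℚ, so this is the minimal polynomial.

Minimal polynomial: x² - 30x + 178


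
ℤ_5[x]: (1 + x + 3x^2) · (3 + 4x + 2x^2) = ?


Expand and collect like terms; reduce coefficients mod 5:
x^0: 1·3 = 3 ≡ 3 (mod 5)
x^1: 1·4 + 1·3 = 7 ≡ 2 (mod 5)
x^2: 1·2 + 1·4 + 3·3 = 15 ≡ 0 (mod 5)
x^3: 1·2 + 3·4 = 14 ≡ 4 (mod 5)
x^4: 3·2 = 6 ≡ 1 (mod 5)
Result: 3 + 2x + 4x^3 + x^4

f · g = 3 + 2x + 4x^3 + x^4


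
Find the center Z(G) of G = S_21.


Z(G) = {g ∈ G | gx = xg for all x ∈ G}
S_n is non-abelian for n ≥ 3; Z(S_21) is trivial

Z(S_21) = {e}


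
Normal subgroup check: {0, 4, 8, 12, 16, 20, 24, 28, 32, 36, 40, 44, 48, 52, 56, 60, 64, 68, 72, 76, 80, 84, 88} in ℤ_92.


H = {0, 4, 8, 12, 16, 20, 24, 28, 32, 36, 40, 44, 48, 52, 56, 60, 64, 68, 72, 76, 80, 84, 88} in ℤ_92
ℤ_92 is abelian; every subgroup of an abelian group is normal

Yes, normal subgroup


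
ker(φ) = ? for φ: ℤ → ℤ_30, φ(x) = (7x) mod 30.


Kernel = preimage of identity
ker(φ) = {x ∈ ℤ : 7x ≡ 0 (mod 30)}. gcd(7,30) = 1, so 7x ≡ 0 (mod 30) ⟺ x ≡ 0 (mod 30/1 = 30). Hence ker(φ) = 30ℤ

ker(φ) = 30ℤ


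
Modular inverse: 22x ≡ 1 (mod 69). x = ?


Use the extended Euclidean algorithm to write 1 = 22·s + 69·t; then s mod 69 is the inverse.
Euclidean algorithm:
  22 = 0·69 + 22
  69 = 3·22 + 3
  22 = 7·3 + 1
  3 = 3·1 + 0
gcd(22,69) = 1
Back-substitution gives: 22·(22) + 69·(-7) = 1
So 22⁻¹ ≡ 22 ≡ 22 (mod 69)
Check: 22 × 22 = 484 ≡ 1 (mod 69) ✓

22⁻¹ ≡ 22 (mod 69)


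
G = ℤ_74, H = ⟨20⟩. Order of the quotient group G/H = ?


|⟨20⟩| = n / gcd(20, 74) = 74 / 2 = 37
H is normal (ℤ_74 is abelian).
|G/H| = |G| / |H| = 74 / 37 = 2

|G/H| = 2


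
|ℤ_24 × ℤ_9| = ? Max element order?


|ℤ_24 × ℤ_9| = 24 × 9 = 216
Max element order = lcm(24,9) = 72
Cyclic? No (gcd=3)

|ℤ_24×ℤ_9| = 216, max element order = 72


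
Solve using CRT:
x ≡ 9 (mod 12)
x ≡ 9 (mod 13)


m₁ = 12, m₂ = 13, gcd = 1, so CRT applies. M = m₁·m₂ = 156
Let M₁ = M/m₁ = 13, M₂ = M/m₂ = 12
Find y₁ ≡ M₁⁻¹ (mod m₁): 13⁻¹ ≡ 1 (mod 12)
Find y₂ ≡ M₂⁻¹ (mod m₂): 12⁻¹ ≡ 12 (mod 13)
x = a₁·M₁·y₁ + a₂·M₂·y₂ = 9·13·1 + 9·12·12 = 1413
Reduce mod 156: x ≡ 9
Check: 9 mod 12 = 9 ✓, 9 mod 13 = 9 ✓

x ≡ 9 (mod 156)


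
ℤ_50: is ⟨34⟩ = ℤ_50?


g generates ℤ_n iff gcd(g, n) = 1
gcd(34, 50) = 2
Since gcd = 2 ≠ 1, ⟨34⟩ has order 25 < 50, so 34 is not a generator.

No, 34 does not generate ℤ_50


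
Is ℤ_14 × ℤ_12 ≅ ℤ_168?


Comparing ℤ_14 × ℤ_12 and ℤ_168:
gcd(14,12) = 2 ≠ 1. Max element order in ℤ_14×ℤ_12 is lcm(14,12) = 84 < 168, so it has no element of order 168

No, ℤ_14 × ℤ_12 ≇ ℤ_168


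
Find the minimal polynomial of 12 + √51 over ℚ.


Let α = 12 + √51. Then α - 12 = √51, so (α - 12)² = 51, giving α² - 24α + 93 = 0. Degree 2 and α ∉ ℚ, so this is the minimal polynomial.

Minimal polynomial: x² - 24x + 93


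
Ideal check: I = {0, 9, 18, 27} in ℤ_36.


Check ideal conditions for I = {0, 9, 18, 27} in ℤ_36:
(1) I is an additive subgroup? Yes
(2) For r ∈ ℤ_36 and a ∈ I: r·a ∈ I? Yes

Yes, I is an ideal of ℤ_36


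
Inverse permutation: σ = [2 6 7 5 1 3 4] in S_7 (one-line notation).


To find σ⁻¹, swap domain and range:
σ(1) = 2 → σ⁻¹(2) = 1
σ(2) = 6 → σ⁻¹(6) = 2
σ(3) = 7 → σ⁻¹(7) = 3
σ(4) = 5 → σ⁻¹(5) = 4
σ(5) = 1 → σ⁻¹(1) = 5
σ(6) = 3 → σ⁻¹(3) = 6
σ(7) = 4 → σ⁻¹(4) = 7

σ⁻¹ = [5 1 6 7 4 2 3]


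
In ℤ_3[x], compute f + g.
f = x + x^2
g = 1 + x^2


Add coefficients mod 3:
x^0: 0 + 1 = 1 (mod 3)
x^1: 1 + 0 = 1 (mod 3)
x^2: 1 + 1 = 2 (mod 3)
Result: 1 + x + 2x^2

f + g = 1 + x + 2x^2


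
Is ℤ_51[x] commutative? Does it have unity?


ℤ_51 has zero divisors (3·17 ≡ 0), and these lift to constant zero divisors in ℤ_51[x]; so not an integral domain
Commutative: Yes
Integral domain: No
Has unity: Yes

ℤ_51[x]: Commutative=Yes, Unity=Yes


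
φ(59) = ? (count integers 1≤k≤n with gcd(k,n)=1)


Factor n: 59 = 59
φ(n) = n · ∏(1 - 1/p) over distinct primes p | n
φ(59) = 59 · (1 - 1/59) = 58

φ(59) = 58


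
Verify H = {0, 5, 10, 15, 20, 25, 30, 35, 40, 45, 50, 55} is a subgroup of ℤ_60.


Subgroup test for H = {0, 5, 10, 15, 20, 25, 30, 35, 40, 45, 50, 55} in (ℤ_60, +):
(1) 0 ∈ H? Yes
(2) Closure: for all a,b ∈ H, (a+b) mod 60 ∈ H? Yes
(3) Inverses: for all a ∈ H, -a mod 60 ∈ H? Yes

Yes, H is a subgroup of ℤ_60


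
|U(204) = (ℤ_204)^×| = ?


U(n) is the group of units mod n; |U(n)| = φ(n)
|U(204)| = φ(204) = 64

|U(204) = (ℤ_204)^×| = 64


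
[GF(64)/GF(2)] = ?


GF(64) = GF(2^6), so the extension degree is 6

[GF(64)/GF(2)] = 6


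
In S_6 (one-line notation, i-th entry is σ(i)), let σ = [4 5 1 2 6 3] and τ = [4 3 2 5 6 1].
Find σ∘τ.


σ∘τ: apply τ first, then σ
1 →τ 4 →σ 2
2 →τ 3 →σ 1
3 →τ 2 →σ 5
4 →τ 5 →σ 6
5 →τ 6 →σ 3
6 →τ 1 →σ 4

σ∘τ = [2 1 5 6 3 4]


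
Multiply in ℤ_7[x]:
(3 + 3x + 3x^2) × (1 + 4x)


Expand and collect like terms; reduce coefficients mod 7:
x^0: 3·1 = 3 ≡ 3 (mod 7)
x^1: 3·4 + 3·1 = 15 ≡ 1 (mod 7)
x^2: 3·4 + 3·1 = 15 ≡ 1 (mod 7)
x^3: 3·4 = 12 ≡ 5 (mod 7)
Result: 3 + x + x^2 + 5x^3

f · g = 3 + x + x^2 + 5x^3


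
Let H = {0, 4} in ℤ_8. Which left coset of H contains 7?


7 + H = {7 + h (mod 8) : h ∈ H}
7+0=7, 7+4=3
7 + H = {3, 7} = 3 + H

7 + H = {3, 7}


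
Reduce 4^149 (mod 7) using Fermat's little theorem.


Fermat's little theorem: if p is prime and gcd(a,p)=1, then a^(p-1) ≡ 1 (mod p)
p = 7 is prime, gcd(4,7) = 1
Reduce exponent: 149 mod 6 = 5
So 4^149 ≡ 4^5 (mod 7)
4^5 mod 7 = 2

4^149 ≡ 2 (mod 7)


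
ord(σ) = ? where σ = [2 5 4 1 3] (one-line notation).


Cycle decomposition: (1 2 5 3 4)
Cycle lengths: 5
Order = lcm(5) = 5

ord(σ) = 5


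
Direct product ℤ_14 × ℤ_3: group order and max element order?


|ℤ_14 × ℤ_3| = 14 × 3 = 42
Max element order = lcm(14,3) = 42
Cyclic? Yes (gcd=1)

|ℤ_14×ℤ_3| = 42, max element order = 42


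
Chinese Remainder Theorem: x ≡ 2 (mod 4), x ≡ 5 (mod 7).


m₁ = 4, m₂ = 7, gcd = 1, so CRT applies. M = m₁·m₂ = 28
Let M₁ = M/m₁ = 7, M₂ = M/m₂ = 4
Find y₁ ≡ M₁⁻¹ (mod m₁): 7⁻¹ ≡ 3 (mod 4)
Find y₂ ≡ M₂⁻¹ (mod m₂): 4⁻¹ ≡ 2 (mod 7)
x = a₁·M₁·y₁ + a₂·M₂·y₂ = 2·7·3 + 5·4·2 = 82
Reduce mod 28: x ≡ 26
Check: 26 mod 4 = 2 ✓, 26 mod 7 = 5 ✓

x ≡ 26 (mod 28)


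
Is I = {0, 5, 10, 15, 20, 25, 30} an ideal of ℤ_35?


Check ideal conditions for I = {0, 5, 10, 15, 20, 25, 30} in ℤ_35:
(1) I is an additive subgroup? Yes
(2) For r ∈ ℤ_35 and a ∈ I: r·a ∈ I? Yes

Yes, I is an ideal of ℤ_35


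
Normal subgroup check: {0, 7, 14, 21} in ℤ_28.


H = {0, 7, 14, 21} in ℤ_28
ℤ_28 is abelian; every subgroup of an abelian group is normal

Yes, normal subgroup


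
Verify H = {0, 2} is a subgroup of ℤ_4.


Subgroup test for H = {0, 2} in (ℤ_4, +):
(1) 0 ∈ H? Yes
(2) Closure: for all a,b ∈ H, (a+b) mod 4 ∈ H? Yes
(3) Inverses: for all a ∈ H, -a mod 4 ∈ H? Yes

Yes, H is a subgroup of ℤ_4
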